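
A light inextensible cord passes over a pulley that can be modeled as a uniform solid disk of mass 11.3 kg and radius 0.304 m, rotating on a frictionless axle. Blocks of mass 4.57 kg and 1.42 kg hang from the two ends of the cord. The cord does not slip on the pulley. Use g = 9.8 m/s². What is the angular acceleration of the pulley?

α ≈ 8.72 rad/s²

I = ½MR² = (1/2)(11.3)(0.304)² = 0.5222 kg·m².
Heavier block: m₁g − T₁ = m₁a. Lighter block: T₂ − m₂g = m₂a.
Pulley: (T₁ − T₂)R = Iα = I(a/R), so T₁ − T₂ = (I/R²)a = (1/2)M_p a = 5.650·a.
Adding the three: (m₁ − m₂)g = (m₁ + m₂ + 5.650)a, so a = (4.57 − 1.42)(9.8)/(4.57 + 1.42 + 5.650) = 2.652 m/s².
α = a/R = 2.652/0.304 = 8.724 rad/s².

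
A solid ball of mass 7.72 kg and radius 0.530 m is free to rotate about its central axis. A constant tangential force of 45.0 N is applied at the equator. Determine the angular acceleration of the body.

α ≈ 27.5 rad/s²

I = (2/5)MR² = (2/5)(7.72)(0.530)² = 0.8674 kg·m².
τ = F R = (45.0)(0.530) = 23.85 N·m.
From τ = Iα: α = 23.85/0.8674 = 27.50 rad/s².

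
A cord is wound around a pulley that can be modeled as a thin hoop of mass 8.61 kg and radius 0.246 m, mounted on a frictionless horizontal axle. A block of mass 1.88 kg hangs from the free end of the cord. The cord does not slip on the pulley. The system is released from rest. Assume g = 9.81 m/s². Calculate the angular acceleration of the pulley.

α ≈ 7.15 rad/s²

I = MR² = (8.61)(0.246)² = 0.5210 kg·m².
Block: mg − T = ma. Pulley: TR = Iα. No-slip: a = αR, so T = (I/R²)a = 8.610·a.
Then mg = (m + 8.610)a, so a = (1.88)(9.81)/(1.88 + 8.610) = 1.758 m/s².
α = a/R = 1.758/0.246 = 7.147 rad/s².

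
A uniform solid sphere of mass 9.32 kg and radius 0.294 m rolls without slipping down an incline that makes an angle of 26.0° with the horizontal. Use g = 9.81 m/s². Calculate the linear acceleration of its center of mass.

Translation along the incline: Mg sinθ − f = Ma.
Rotation about the center: fR = Iα with I = (2/5)MR². No-slip gives a = αR, so f = (I/R²)a = (2/5)M a.
Substituting: Mg sinθ = (1 + 0.4000)Ma, so a = g sinθ/(1 + 0.4000) = (9.81) sin 26.0° / 1.400 = 3.072 m/s².

a ≈ 3.07 m/s²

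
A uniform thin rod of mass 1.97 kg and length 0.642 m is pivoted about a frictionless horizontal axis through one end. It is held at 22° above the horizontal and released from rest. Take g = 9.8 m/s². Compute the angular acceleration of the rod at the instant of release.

About the pivot, I = (1/3)ML² = (1/3)(1.97)(0.642)² = 0.2707 kg·m².
The weight acts at the center, a distance L/2 = 0.3210 m from the pivot; τ = Mg(L/2) cos 22° = 5.746 N·m.
α = τ/I = 5.746/0.2707 = 21.23 rad/s².
(Equivalently α = (3g/(2L)) cos 22° = 21.23 rad/s².)

α ≈ 21.2 rad/s²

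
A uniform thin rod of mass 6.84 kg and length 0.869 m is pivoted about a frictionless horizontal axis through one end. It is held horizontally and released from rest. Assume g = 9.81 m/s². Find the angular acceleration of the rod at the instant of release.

α ≈ 16.9 rad/s²

About the pivot, I = (1/3)ML² = (1/3)(6.84)(0.869)² = 1.722 kg·m².
The weight acts at the center, a distance L/2 = 0.4345 m from the pivot; τ = Mg(L/2) = 29.16 N·m.
α = τ/I = 29.16/1.722 = 16.93 rad/s².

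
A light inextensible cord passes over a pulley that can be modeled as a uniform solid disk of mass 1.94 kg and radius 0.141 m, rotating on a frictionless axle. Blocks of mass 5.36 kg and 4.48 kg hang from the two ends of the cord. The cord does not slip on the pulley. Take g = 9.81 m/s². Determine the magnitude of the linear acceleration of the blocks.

I = ½MR² = (1/2)(1.94)(0.141)² = 0.01928 kg·m².
Heavier block: m₁g − T₁ = m₁a. Lighter block: T₂ − m₂g = m₂a.
Pulley: (T₁ − T₂)R = Iα = I(a/R), so T₁ − T₂ = (I/R²)a = (1/2)M_p a = 0.9700·a.
Adding the three: (m₁ − m₂)g = (m₁ + m₂ + 0.9700)a, so a = (5.36 − 4.48)(9.81)/(5.36 + 4.48 + 0.9700) = 0.7986 m/s².

a ≈ 0.799 m/s²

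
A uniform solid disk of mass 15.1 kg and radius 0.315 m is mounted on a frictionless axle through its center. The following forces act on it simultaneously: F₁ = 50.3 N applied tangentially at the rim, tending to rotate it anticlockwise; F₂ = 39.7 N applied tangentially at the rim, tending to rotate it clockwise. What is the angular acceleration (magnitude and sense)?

I = ½MR² = (1/2)(15.1)(0.315)² = 0.7491 kg·m².
Taking anticlockwise as positive: τ₁ = +(50.3)(0.315) = +15.84 N·m; τ₂ = −(39.7)(0.315) = −12.51 N·m.
Net torque τ = 3.339 N·m.
α = τ/I = 3.339/0.7491 = 4.457 rad/s².

α ≈ 4.46 rad/s², anticlockwise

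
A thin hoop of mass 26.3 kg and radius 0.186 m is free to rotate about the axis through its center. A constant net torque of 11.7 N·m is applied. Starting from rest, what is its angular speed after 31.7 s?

I = MR² = (26.3)(0.186)² = 0.9099 kg·m².
α = τ/I = 11.7/0.9099 = 12.86 rad/s².
ω = ω₀ + αt = 0 + (12.86)(31.7) = 407.6 rad/s.

ω ≈ 408 rad/s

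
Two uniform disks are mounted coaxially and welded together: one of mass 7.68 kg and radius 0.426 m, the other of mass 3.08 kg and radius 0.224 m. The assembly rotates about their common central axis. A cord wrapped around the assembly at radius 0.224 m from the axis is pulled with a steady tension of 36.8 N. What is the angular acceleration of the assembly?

α ≈ 10.6 rad/s²

I = ½M₁R₁² + ½M₂R₂² = ½(7.68)(0.426)² + ½(3.08)(0.224)² = 0.7741 kg·m².
τ = F r = (36.8)(0.224) = 8.243 N·m.
α = τ/I = 8.243/0.7741 = 10.65 rad/s².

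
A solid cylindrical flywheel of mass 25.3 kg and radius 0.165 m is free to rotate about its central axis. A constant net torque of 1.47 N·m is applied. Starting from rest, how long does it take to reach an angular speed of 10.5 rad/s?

I = ½MR² = (1/2)(25.3)(0.165)² = 0.3444 kg·m².
α = τ/I = 1.47/0.3444 = 4.268 rad/s².
ω = αt ⇒ t = ω/α = 10.5/4.268 = 2.460 s.

t ≈ 2.46 s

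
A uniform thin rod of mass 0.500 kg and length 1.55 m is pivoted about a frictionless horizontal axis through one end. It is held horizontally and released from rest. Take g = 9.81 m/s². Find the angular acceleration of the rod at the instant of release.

About the pivot, I = (1/3)ML² = (1/3)(0.500)(1.55)² = 0.4004 kg·m².
The weight acts at the center, a distance L/2 = 0.7750 m from the pivot; τ = Mg(L/2) = 3.801 N·m.
α = τ/I = 3.801/0.4004 = 9.494 rad/s².

α ≈ 9.49 rad/s²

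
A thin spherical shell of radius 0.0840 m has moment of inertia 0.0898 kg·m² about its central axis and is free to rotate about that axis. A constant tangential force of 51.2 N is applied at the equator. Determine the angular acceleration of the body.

α ≈ 47.9 rad/s²

τ = F R = (51.2)(0.0840) = 4.301 N·m.
From τ = Iα: α = 4.301/0.08980 = 47.89 rad/s².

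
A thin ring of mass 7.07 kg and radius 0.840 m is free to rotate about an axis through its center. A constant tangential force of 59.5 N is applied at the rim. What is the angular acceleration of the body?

α ≈ 10.0 rad/s²

I = MR² = (7.07)(0.840)² = 4.989 kg·m².
τ = F R = (59.5)(0.840) = 49.98 N·m.
Newton's second law for rotation, τ = Iα, gives α = τ/I = 49.98/4.989 = 10.02 rad/s².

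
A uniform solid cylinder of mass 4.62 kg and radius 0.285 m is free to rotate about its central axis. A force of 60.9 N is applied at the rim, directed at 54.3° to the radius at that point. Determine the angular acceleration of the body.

I = ½MR² = (1/2)(4.62)(0.285)² = 0.1876 kg·m².
Only the tangential component produces torque: τ = F R sinθ = (60.9)(0.285) sin 54.3° = 14.09 N·m.
Newton's second law for rotation, τ = Iα, gives α = τ/I = 14.09/0.1876 = 75.12 rad/s².

α ≈ 75.1 rad/s²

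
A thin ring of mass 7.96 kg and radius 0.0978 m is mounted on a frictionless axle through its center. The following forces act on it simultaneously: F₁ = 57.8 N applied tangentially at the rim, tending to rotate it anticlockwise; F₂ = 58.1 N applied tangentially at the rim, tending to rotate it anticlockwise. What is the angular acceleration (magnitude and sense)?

α ≈ 149 rad/s², anticlockwise

I = MR² = (7.96)(0.0978)² = 0.07614 kg·m².
Taking anticlockwise as positive: τ₁ = +(57.8)(0.0978) = +5.653 N·m; τ₂ = +(58.1)(0.0978) = +5.682 N·m.
Net torque τ = 11.34 N·m.
α = τ/I = 11.34/0.07614 = 148.9 rad/s².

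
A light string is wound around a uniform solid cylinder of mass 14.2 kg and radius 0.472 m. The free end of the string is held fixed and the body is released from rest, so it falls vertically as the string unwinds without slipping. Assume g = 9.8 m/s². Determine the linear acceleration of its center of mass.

a ≈ 6.53 m/s²

Translation: Mg − T = Ma. Rotation about the center: TR = Iα with I = ½MR².
With a = αR: T = (I/R²)a = (1/2)M a, so Mg = (1 + 0.5000)Ma.
a = g/(1 + 0.5000) = 9.8/1.500 = 6.533 m/s².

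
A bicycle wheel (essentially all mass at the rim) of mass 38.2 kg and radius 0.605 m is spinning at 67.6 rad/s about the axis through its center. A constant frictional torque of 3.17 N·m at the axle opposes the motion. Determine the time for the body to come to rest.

I = MR² = (38.2)(0.605)² = 13.98 kg·m².
The net torque has magnitude 3.17 N·m, opposing ω.
|α| = τ/I = 3.170/13.98 = 0.2267 rad/s² (deceleration).
0 = ω₀ − |α|t ⇒ t = ω₀/|α| = 67.6/0.2267 = 298.2 s.

t ≈ 298 s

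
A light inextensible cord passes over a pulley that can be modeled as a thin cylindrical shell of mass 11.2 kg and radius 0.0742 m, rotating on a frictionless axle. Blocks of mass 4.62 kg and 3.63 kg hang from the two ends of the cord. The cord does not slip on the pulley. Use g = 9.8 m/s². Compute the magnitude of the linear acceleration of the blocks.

a ≈ 0.499 m/s²

I = MR² = (11.2)(0.0742)² = 0.06166 kg·m².
Heavier block: m₁g − T₁ = m₁a. Lighter block: T₂ − m₂g = m₂a.
Pulley: (T₁ − T₂)R = Iα = I(a/R), so T₁ − T₂ = (I/R²)a = 1·M_p a = 11.20·a.
Adding the three: (m₁ − m₂)g = (m₁ + m₂ + 11.20)a, so a = (4.62 − 3.63)(9.8)/(4.62 + 3.63 + 11.20) = 0.4988 m/s².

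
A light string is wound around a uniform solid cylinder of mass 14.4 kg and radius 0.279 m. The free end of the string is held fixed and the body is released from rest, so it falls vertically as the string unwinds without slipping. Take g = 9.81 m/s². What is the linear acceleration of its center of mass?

a ≈ 6.54 m/s²

Translation: Mg − T = Ma. Rotation about the center: TR = Iα with I = ½MR².
With a = αR: T = (I/R²)a = (1/2)M a, so Mg = (1 + 0.5000)Ma.
a = g/(1 + 0.5000) = 9.81/1.500 = 6.540 m/s².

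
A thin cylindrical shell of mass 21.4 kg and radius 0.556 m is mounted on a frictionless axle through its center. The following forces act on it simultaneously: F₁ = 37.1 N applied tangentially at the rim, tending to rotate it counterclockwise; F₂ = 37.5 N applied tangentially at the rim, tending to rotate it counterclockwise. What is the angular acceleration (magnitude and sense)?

α ≈ 6.27 rad/s², counterclockwise

I = MR² = (21.4)(0.556)² = 6.616 kg·m².
Taking counterclockwise as positive: τ₁ = +(37.1)(0.556) = +20.63 N·m; τ₂ = +(37.5)(0.556) = +20.85 N·m.
Net torque τ = 41.48 N·m.
α = τ/I = 41.48/6.616 = 6.270 rad/s².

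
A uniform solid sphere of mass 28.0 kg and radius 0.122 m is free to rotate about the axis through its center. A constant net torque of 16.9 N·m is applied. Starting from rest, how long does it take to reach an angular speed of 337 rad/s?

I = (2/5)MR² = (2/5)(28.0)(0.122)² = 0.1667 kg·m².
α = τ/I = 16.9/0.1667 = 101.4 rad/s².
ω = αt ⇒ t = ω/α = 337/101.4 = 3.324 s.

t ≈ 3.32 s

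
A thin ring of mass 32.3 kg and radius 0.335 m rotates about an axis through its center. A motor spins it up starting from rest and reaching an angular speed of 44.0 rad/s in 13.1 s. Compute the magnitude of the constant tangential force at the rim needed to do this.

F ≈ 36.3 N

I = MR² = (32.3)(0.335)² = 3.625 kg·m².
α = Δω/Δt = (44.0 − 0)/13.1 = 3.359 rad/s².
The required torque is τ = Iα = (3.625)(3.359) = 12.18 N·m.
A tangential force at the rim gives τ = FR, so F = τ/R = 12.18/0.335 = 36.34 N.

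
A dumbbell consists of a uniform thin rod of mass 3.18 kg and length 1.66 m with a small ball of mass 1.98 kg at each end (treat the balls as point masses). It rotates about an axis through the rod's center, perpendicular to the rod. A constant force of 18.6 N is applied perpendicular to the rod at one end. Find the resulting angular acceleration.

α ≈ 4.46 rad/s²

I_rod = (1/12)ML² = (1/12)(3.18)(1.66)² = 0.7302 kg·m².
I_balls = 2·m·(L/2)² = 2(1.98)(0.8300)² = 2.728 kg·m².
Total I = 3.458 kg·m².
τ = F·(L/2) = (18.6)(0.830) = 15.44 N·m.
α = τ/I = 15.44/3.458 = 4.464 rad/s².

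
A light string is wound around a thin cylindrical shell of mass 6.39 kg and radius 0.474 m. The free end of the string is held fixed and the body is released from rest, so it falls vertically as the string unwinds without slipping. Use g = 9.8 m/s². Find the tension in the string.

T ≈ 31.3 N

Translation: Mg − T = Ma. Rotation about the center: TR = Iα with I = MR².
With a = αR: T = (I/R²)a = M a, so Mg = (1 + 1.000)Ma.
a = g/(1 + 1.000) = 9.8/2.000 = 4.900 m/s².
T = 1.000·M·a = (1.000)(6.39)(4.900) = 31.31 N.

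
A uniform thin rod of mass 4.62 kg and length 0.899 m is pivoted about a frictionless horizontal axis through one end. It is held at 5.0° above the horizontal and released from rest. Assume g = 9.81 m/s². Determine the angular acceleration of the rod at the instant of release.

About the pivot, I = (1/3)ML² = (1/3)(4.62)(0.899)² = 1.245 kg·m².
The weight acts at the center, a distance L/2 = 0.4495 m from the pivot; τ = Mg(L/2) cos 5.0° = 20.29 N·m.
α = τ/I = 20.29/1.245 = 16.31 rad/s².
(Equivalently α = (3g/(2L)) cos 5.0° = 16.31 rad/s².)

α ≈ 16.3 rad/s²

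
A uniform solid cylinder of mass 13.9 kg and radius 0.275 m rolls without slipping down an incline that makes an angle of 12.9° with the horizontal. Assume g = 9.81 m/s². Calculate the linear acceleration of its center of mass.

Translation along the incline: Mg sinθ − f = Ma.
Rotation about the center: fR = Iα with I = ½MR². No-slip gives a = αR, so f = (I/R²)a = (1/2)M a.
Substituting: Mg sinθ = (1 + 0.5000)Ma, so a = g sinθ/(1 + 0.5000) = (9.81) sin 12.9° / 1.500 = 1.460 m/s².

a ≈ 1.46 m/s²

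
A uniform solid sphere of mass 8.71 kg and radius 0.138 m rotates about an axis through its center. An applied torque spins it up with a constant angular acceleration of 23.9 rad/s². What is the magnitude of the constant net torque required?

τ ≈ 1.59 N·m

I = (2/5)MR² = (2/5)(8.71)(0.138)² = 0.06635 kg·m².
τ = Iα = (0.06635)(23.90) = 1.586 N·m.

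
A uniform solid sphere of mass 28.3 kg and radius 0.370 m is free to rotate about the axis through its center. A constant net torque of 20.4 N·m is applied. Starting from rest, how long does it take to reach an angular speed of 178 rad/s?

I = (2/5)MR² = (2/5)(28.3)(0.370)² = 1.550 kg·m².
α = τ/I = 20.4/1.550 = 13.16 rad/s².
ω = αt ⇒ t = ω/α = 178/13.16 = 13.52 s.

t ≈ 13.5 s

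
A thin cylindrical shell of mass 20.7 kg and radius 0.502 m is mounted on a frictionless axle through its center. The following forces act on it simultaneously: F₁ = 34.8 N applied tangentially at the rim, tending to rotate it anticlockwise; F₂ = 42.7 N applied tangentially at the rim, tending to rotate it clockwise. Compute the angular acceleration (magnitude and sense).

α ≈ 0.760 rad/s², clockwise

I = MR² = (20.7)(0.502)² = 5.216 kg·m².
Taking anticlockwise as positive: τ₁ = +(34.8)(0.502) = +17.47 N·m; τ₂ = −(42.7)(0.502) = −21.44 N·m.
Net torque τ = -3.966 N·m.
α = τ/I = -3.966/5.216 = -0.7602 rad/s².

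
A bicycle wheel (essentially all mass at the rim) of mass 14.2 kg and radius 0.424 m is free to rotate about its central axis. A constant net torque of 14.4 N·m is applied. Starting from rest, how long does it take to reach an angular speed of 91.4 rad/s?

t ≈ 16.2 s

I = MR² = (14.2)(0.424)² = 2.553 kg·m².
α = τ/I = 14.4/2.553 = 5.641 rad/s².
ω = αt ⇒ t = ω/α = 91.4/5.641 = 16.20 s.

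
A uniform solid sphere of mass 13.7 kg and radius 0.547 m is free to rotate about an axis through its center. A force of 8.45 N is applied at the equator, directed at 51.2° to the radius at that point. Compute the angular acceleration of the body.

I = (2/5)MR² = (2/5)(13.7)(0.547)² = 1.640 kg·m².
Only the tangential component produces torque: τ = F R sinθ = (8.45)(0.547) sin 51.2° = 3.602 N·m.
From τ = Iα: α = 3.602/1.640 = 2.197 rad/s².

α ≈ 2.20 rad/s²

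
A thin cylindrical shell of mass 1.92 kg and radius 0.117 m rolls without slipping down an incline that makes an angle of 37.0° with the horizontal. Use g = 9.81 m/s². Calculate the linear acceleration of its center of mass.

a ≈ 2.95 m/s²

Translation along the incline: Mg sinθ − f = Ma.
Rotation about the center: fR = Iα with I = MR². No-slip gives a = αR, so f = (I/R²)a = M a.
Substituting: Mg sinθ = (1 + 1.000)Ma, so a = g sinθ/(1 + 1.000) = (9.81) sin 37.0° / 2.000 = 2.952 m/s².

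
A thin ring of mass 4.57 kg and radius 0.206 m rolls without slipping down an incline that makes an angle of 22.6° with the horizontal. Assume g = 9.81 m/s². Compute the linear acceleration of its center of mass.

a ≈ 1.88 m/s²

Translation along the incline: Mg sinθ − f = Ma.
Rotation about the center: fR = Iα with I = MR². No-slip gives a = αR, so f = (I/R²)a = M a.
Substituting: Mg sinθ = (1 + 1.000)Ma, so a = g sinθ/(1 + 1.000) = (9.81) sin 22.6° / 2.000 = 1.885 m/s².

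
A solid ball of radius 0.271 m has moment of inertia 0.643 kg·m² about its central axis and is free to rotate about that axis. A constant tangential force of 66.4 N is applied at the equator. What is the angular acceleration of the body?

τ = F R = (66.4)(0.271) = 17.99 N·m.
Newton's second law for rotation, τ = Iα, gives α = τ/I = 17.99/0.6430 = 27.99 rad/s².

α ≈ 28.0 rad/s²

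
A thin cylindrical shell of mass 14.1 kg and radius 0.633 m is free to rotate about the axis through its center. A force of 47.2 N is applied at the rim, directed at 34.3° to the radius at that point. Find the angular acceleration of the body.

I = MR² = (14.1)(0.633)² = 5.650 kg·m².
Only the tangential component produces torque: τ = F R sinθ = (47.2)(0.633) sin 34.3° = 16.84 N·m.
From τ = Iα: α = 16.84/5.650 = 2.980 rad/s².

α ≈ 2.98 rad/s²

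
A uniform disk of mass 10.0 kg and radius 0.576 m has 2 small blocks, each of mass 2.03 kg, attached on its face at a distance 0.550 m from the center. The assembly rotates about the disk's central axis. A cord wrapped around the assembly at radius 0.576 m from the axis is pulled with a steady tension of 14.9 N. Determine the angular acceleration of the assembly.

I_disk = ½MR² = ½(10.0)(0.576)² = 1.659 kg·m².
I_blocks = 2·m·r² = 2(2.03)(0.550)² = 1.228 kg·m².
Total I = 2.887 kg·m².
τ = F r = (14.9)(0.576) = 8.582 N·m.
α = τ/I = 8.582/2.887 = 2.973 rad/s².

α ≈ 2.97 rad/s²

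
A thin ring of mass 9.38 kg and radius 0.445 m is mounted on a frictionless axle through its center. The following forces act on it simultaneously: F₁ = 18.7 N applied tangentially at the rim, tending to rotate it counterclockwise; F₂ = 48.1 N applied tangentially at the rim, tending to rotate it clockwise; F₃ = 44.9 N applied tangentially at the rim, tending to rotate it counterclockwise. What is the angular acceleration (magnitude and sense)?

I = MR² = (9.38)(0.445)² = 1.857 kg·m².
Taking counterclockwise as positive: τ₁ = +(18.7)(0.445) = +8.322 N·m; τ₂ = −(48.1)(0.445) = −21.40 N·m; τ₃ = +(44.9)(0.445) = +19.98 N·m.
Net torque τ = 6.897 N·m.
α = τ/I = 6.897/1.857 = 3.713 rad/s².

α ≈ 3.71 rad/s², counterclockwise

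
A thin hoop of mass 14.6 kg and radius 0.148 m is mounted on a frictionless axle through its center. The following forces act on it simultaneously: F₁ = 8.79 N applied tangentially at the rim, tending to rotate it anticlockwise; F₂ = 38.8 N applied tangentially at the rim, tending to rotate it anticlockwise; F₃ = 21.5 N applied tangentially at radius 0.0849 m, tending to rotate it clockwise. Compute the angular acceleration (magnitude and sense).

α ≈ 16.3 rad/s², anticlockwise

I = MR² = (14.6)(0.148)² = 0.3198 kg·m².
Taking anticlockwise as positive: τ₁ = +(8.79)(0.148) = +1.301 N·m; τ₂ = +(38.8)(0.148) = +5.742 N·m; τ₃ = −(21.5)(0.0849) = −1.825 N·m.
Net torque τ = 5.218 N·m.
α = τ/I = 5.218/0.3198 = 16.32 rad/s².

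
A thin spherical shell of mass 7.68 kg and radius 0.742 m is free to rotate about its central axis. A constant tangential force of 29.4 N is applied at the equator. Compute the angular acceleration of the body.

α ≈ 7.74 rad/s²

I = (2/3)MR² = (2/3)(7.68)(0.742)² = 2.819 kg·m².
τ = F R = (29.4)(0.742) = 21.81 N·m.
From τ = Iα: α = 21.81/2.819 = 7.739 rad/s².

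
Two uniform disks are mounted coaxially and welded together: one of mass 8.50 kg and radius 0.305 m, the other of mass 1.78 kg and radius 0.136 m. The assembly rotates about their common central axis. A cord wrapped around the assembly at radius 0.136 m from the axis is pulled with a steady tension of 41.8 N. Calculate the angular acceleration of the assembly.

α ≈ 13.8 rad/s²

I = ½M₁R₁² + ½M₂R₂² = ½(8.50)(0.305)² + ½(1.78)(0.136)² = 0.4118 kg·m².
τ = F r = (41.8)(0.136) = 5.685 N·m.
α = τ/I = 5.685/0.4118 = 13.80 rad/s².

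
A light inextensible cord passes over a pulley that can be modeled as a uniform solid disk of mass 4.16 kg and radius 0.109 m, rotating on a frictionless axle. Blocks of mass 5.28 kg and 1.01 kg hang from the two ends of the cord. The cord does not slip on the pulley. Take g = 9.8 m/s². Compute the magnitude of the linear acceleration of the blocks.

a ≈ 5.00 m/s²

I = ½MR² = (1/2)(4.16)(0.109)² = 0.02471 kg·m².
Heavier block: m₁g − T₁ = m₁a. Lighter block: T₂ − m₂g = m₂a.
Pulley: (T₁ − T₂)R = Iα = I(a/R), so T₁ − T₂ = (I/R²)a = (1/2)M_p a = 2.080·a.
Adding the three: (m₁ − m₂)g = (m₁ + m₂ + 2.080)a, so a = (5.28 − 1.01)(9.8)/(5.28 + 1.01 + 2.080) = 5.000 m/s².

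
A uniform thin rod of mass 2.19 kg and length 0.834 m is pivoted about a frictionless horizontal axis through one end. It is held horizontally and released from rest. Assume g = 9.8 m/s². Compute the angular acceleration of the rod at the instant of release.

About the pivot, I = (1/3)ML² = (1/3)(2.19)(0.834)² = 0.5078 kg·m².
The weight acts at the center, a distance L/2 = 0.4170 m from the pivot; τ = Mg(L/2) = 8.950 N·m.
α = τ/I = 8.950/0.5078 = 17.63 rad/s².

α ≈ 17.6 rad/s²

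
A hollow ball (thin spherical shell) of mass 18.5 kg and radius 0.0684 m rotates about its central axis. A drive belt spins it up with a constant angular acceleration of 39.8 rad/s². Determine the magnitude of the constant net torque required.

I = (2/3)MR² = (2/3)(18.5)(0.0684)² = 0.05770 kg·m².
τ = Iα = (0.05770)(39.80) = 2.297 N·m.

τ ≈ 2.30 N·m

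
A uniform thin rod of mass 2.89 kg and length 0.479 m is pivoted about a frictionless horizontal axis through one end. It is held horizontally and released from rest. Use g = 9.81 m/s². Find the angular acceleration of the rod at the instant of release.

About the pivot, I = (1/3)ML² = (1/3)(2.89)(0.479)² = 0.2210 kg·m².
The weight acts at the center, a distance L/2 = 0.2395 m from the pivot; τ = Mg(L/2) = 6.790 N·m.
α = τ/I = 6.790/0.2210 = 30.72 rad/s².
(Equivalently α = (3g/(2L)) = 30.72 rad/s².)

α ≈ 30.7 rad/s²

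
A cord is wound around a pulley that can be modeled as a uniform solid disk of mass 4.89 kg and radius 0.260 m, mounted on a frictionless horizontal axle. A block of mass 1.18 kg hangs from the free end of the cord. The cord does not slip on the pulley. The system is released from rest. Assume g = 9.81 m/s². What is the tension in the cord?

I = ½MR² = (1/2)(4.89)(0.260)² = 0.1653 kg·m².
Block: mg − T = ma. Pulley: TR = Iα. No-slip: a = αR, so T = (I/R²)a = 2.445·a.
Then mg = (m + 2.445)a, so a = (1.18)(9.81)/(1.18 + 2.445) = 3.193 m/s².
T = 2.445·a = 7.808 N.

T ≈ 7.81 N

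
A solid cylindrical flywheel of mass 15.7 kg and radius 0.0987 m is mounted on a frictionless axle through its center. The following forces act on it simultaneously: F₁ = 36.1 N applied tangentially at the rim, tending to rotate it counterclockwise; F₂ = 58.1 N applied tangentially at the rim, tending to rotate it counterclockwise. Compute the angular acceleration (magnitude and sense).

I = ½MR² = (1/2)(15.7)(0.0987)² = 0.07647 kg·m².
Taking counterclockwise as positive: τ₁ = +(36.1)(0.0987) = +3.563 N·m; τ₂ = +(58.1)(0.0987) = +5.734 N·m.
Net torque τ = 9.298 N·m.
α = τ/I = 9.298/0.07647 = 121.6 rad/s².

α ≈ 122 rad/s², counterclockwise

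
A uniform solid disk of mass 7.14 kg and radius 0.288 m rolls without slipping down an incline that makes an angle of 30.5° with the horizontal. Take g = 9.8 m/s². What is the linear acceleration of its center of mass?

Translation along the incline: Mg sinθ − f = Ma.
Rotation about the center: fR = Iα with I = ½MR². No-slip gives a = αR, so f = (I/R²)a = (1/2)M a.
Substituting: Mg sinθ = (1 + 0.5000)Ma, so a = g sinθ/(1 + 0.5000) = (9.8) sin 30.5° / 1.500 = 3.316 m/s².

a ≈ 3.32 m/s²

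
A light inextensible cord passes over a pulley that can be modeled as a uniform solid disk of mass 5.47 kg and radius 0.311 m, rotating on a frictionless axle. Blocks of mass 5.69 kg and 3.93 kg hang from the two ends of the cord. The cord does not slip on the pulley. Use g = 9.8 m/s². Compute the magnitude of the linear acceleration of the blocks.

a ≈ 1.40 m/s²

I = ½MR² = (1/2)(5.47)(0.311)² = 0.2645 kg·m².
Heavier block: m₁g − T₁ = m₁a. Lighter block: T₂ − m₂g = m₂a.
Pulley: (T₁ − T₂)R = Iα = I(a/R), so T₁ − T₂ = (I/R²)a = (1/2)M_p a = 2.735·a.
Adding the three: (m₁ − m₂)g = (m₁ + m₂ + 2.735)a, so a = (5.69 − 3.93)(9.8)/(5.69 + 3.93 + 2.735) = 1.396 m/s².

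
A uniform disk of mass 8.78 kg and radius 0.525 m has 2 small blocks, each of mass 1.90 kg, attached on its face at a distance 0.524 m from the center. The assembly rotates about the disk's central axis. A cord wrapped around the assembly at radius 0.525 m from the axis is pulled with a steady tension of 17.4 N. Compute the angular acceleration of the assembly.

I_disk = ½MR² = ½(8.78)(0.525)² = 1.210 kg·m².
I_blocks = 2·m·r² = 2(1.90)(0.524)² = 1.043 kg·m².
Total I = 2.253 kg·m².
τ = F r = (17.4)(0.525) = 9.135 N·m.
α = τ/I = 9.135/2.253 = 4.054 rad/s².

α ≈ 4.05 rad/s²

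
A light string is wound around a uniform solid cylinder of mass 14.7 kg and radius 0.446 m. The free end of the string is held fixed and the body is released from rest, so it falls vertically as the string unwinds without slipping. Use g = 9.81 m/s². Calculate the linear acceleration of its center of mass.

Translation: Mg − T = Ma. Rotation about the center: TR = Iα with I = ½MR².
With a = αR: T = (I/R²)a = (1/2)M a, so Mg = (1 + 0.5000)Ma.
a = g/(1 + 0.5000) = 9.81/1.500 = 6.540 m/s².

a ≈ 6.54 m/s²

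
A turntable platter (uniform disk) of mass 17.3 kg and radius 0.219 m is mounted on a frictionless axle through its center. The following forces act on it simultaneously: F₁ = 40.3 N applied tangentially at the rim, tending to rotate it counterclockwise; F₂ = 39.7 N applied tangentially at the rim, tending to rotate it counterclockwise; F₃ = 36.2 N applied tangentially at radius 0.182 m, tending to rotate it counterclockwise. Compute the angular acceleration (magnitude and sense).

α ≈ 58.1 rad/s², counterclockwise

I = ½MR² = (1/2)(17.3)(0.219)² = 0.4149 kg·m².
Taking counterclockwise as positive: τ₁ = +(40.3)(0.219) = +8.826 N·m; τ₂ = +(39.7)(0.219) = +8.694 N·m; τ₃ = +(36.2)(0.182) = +6.588 N·m.
Net torque τ = 24.11 N·m.
α = τ/I = 24.11/0.4149 = 58.11 rad/s².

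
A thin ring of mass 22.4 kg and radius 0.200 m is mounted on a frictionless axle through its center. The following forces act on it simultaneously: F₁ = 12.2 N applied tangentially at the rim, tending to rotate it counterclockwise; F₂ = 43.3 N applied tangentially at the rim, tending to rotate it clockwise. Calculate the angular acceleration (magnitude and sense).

α ≈ 6.94 rad/s², clockwise

I = MR² = (22.4)(0.200)² = 0.8960 kg·m².
Taking counterclockwise as positive: τ₁ = +(12.2)(0.200) = +2.440 N·m; τ₂ = −(43.3)(0.200) = −8.660 N·m.
Net torque τ = -6.220 N·m.
α = τ/I = -6.220/0.8960 = -6.942 rad/s².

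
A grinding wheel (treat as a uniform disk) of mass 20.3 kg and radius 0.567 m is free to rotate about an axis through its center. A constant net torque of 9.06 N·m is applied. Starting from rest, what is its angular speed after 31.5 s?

I = ½MR² = (1/2)(20.3)(0.567)² = 3.263 kg·m².
α = τ/I = 9.06/3.263 = 2.776 rad/s².
ω = ω₀ + αt = 0 + (2.776)(31.5) = 87.46 rad/s.

ω ≈ 87.5 rad/s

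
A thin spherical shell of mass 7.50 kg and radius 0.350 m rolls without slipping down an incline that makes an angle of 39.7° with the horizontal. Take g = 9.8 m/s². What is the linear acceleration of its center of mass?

Translation along the incline: Mg sinθ − f = Ma.
Rotation about the center: fR = Iα with I = (2/3)MR². No-slip gives a = αR, so f = (I/R²)a = (2/3)M a.
Substituting: Mg sinθ = (1 + 0.6667)Ma, so a = g sinθ/(1 + 0.6667) = (9.8) sin 39.7° / 1.667 = 3.756 m/s².

a ≈ 3.76 m/s²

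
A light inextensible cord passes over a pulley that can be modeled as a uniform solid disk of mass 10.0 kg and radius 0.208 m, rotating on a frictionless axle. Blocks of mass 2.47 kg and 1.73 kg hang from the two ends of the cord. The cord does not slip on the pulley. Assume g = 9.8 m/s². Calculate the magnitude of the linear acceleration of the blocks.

a ≈ 0.788 m/s²

I = ½MR² = (1/2)(10.0)(0.208)² = 0.2163 kg·m².
Heavier block: m₁g − T₁ = m₁a. Lighter block: T₂ − m₂g = m₂a.
Pulley: (T₁ − T₂)R = Iα = I(a/R), so T₁ − T₂ = (I/R²)a = (1/2)M_p a = 5.000·a.
Adding the three: (m₁ − m₂)g = (m₁ + m₂ + 5.000)a, so a = (2.47 − 1.73)(9.8)/(2.47 + 1.73 + 5.000) = 0.7883 m/s².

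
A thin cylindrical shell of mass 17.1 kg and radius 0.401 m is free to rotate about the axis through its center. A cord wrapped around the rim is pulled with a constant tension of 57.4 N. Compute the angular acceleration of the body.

I = MR² = (17.1)(0.401)² = 2.750 kg·m².
τ = F R = (57.4)(0.401) = 23.02 N·m.
Newton's second law for rotation, τ = Iα, gives α = τ/I = 23.02/2.750 = 8.371 rad/s².

α ≈ 8.37 rad/s²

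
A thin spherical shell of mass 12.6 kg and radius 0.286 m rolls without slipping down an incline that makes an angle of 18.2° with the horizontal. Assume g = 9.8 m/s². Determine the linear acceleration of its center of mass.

a ≈ 1.84 m/s²

Translation along the incline: Mg sinθ − f = Ma.
Rotation about the center: fR = Iα with I = (2/3)MR². No-slip gives a = αR, so f = (I/R²)a = (2/3)M a.
Substituting: Mg sinθ = (1 + 0.6667)Ma, so a = g sinθ/(1 + 0.6667) = (9.8) sin 18.2° / 1.667 = 1.837 m/s².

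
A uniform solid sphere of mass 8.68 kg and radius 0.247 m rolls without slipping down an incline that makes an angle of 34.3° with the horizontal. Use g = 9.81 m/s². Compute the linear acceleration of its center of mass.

a ≈ 3.95 m/s²

Translation along the incline: Mg sinθ − f = Ma.
Rotation about the center: fR = Iα with I = (2/5)MR². No-slip gives a = αR, so f = (I/R²)a = (2/5)M a.
Substituting: Mg sinθ = (1 + 0.4000)Ma, so a = g sinθ/(1 + 0.4000) = (9.81) sin 34.3° / 1.400 = 3.949 m/s².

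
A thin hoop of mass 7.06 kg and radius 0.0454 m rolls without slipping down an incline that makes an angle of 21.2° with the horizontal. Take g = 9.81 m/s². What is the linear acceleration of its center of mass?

a ≈ 1.77 m/s²

Translation along the incline: Mg sinθ − f = Ma.
Rotation about the center: fR = Iα with I = MR². No-slip gives a = αR, so f = (I/R²)a = M a.
Substituting: Mg sinθ = (1 + 1.000)Ma, so a = g sinθ/(1 + 1.000) = (9.81) sin 21.2° / 2.000 = 1.774 m/s².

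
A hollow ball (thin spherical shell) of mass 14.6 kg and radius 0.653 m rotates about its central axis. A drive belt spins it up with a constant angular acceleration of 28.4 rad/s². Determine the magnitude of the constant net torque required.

I = (2/3)MR² = (2/3)(14.6)(0.653)² = 4.150 kg·m².
τ = Iα = (4.150)(28.40) = 117.9 N·m.

τ ≈ 118 N·m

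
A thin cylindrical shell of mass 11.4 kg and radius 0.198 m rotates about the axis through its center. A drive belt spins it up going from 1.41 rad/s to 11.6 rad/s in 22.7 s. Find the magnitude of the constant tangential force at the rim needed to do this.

F ≈ 1.01 N

I = MR² = (11.4)(0.198)² = 0.4469 kg·m².
α = Δω/Δt = (11.6 − 1.41)/22.7 = 0.4489 rad/s².
The required torque is τ = Iα = (0.4469)(0.4489) = 0.2006 N·m.
A tangential force at the rim gives τ = FR, so F = τ/R = 0.2006/0.198 = 1.013 N.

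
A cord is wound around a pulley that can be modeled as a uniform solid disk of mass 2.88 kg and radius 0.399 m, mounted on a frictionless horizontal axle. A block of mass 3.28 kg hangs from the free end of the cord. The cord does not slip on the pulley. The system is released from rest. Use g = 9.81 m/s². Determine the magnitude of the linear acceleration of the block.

a ≈ 6.82 m/s²

I = ½MR² = (1/2)(2.88)(0.399)² = 0.2292 kg·m².
Block: mg − T = ma. Pulley: TR = Iα. No-slip: a = αR, so T = (I/R²)a = 1.440·a.
Then mg = (m + 1.440)a, so a = (3.28)(9.81)/(3.28 + 1.440) = 6.817 m/s².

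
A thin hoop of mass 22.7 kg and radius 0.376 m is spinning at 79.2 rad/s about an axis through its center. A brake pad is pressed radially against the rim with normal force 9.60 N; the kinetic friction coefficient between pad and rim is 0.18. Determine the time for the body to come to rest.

t ≈ 391 s

I = MR² = (22.7)(0.376)² = 3.209 kg·m².
Friction force f = μN = (0.18)(9.60) = 1.728 N at the rim; torque magnitude τ = fR = 0.6497 N·m, opposing ω.
|α| = τ/I = 0.6497/3.209 = 0.2025 rad/s² (deceleration).
0 = ω₀ − |α|t ⇒ t = ω₀/|α| = 79.2/0.2025 = 391.2 s.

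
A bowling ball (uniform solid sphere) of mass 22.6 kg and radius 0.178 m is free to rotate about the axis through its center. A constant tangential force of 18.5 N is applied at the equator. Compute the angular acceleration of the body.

α ≈ 11.5 rad/s²

I = (2/5)MR² = (2/5)(22.6)(0.178)² = 0.2864 kg·m².
τ = F R = (18.5)(0.178) = 3.293 N·m.
From τ = Iα: α = 3.293/0.2864 = 11.50 rad/s².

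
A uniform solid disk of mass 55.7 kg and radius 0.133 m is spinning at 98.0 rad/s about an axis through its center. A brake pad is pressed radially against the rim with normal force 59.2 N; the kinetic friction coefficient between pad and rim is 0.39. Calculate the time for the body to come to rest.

I = ½MR² = (1/2)(55.7)(0.133)² = 0.4926 kg·m².
Friction force f = μN = (0.39)(59.2) = 23.09 N at the rim; torque magnitude τ = fR = 3.071 N·m, opposing ω.
|α| = τ/I = 3.071/0.4926 = 6.233 rad/s² (deceleration).
0 = ω₀ − |α|t ⇒ t = ω₀/|α| = 98.0/6.233 = 15.72 s.

t ≈ 15.7 s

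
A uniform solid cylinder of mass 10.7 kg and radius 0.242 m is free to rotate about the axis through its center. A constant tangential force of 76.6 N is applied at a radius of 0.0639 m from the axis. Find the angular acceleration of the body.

α ≈ 15.6 rad/s²

I = ½MR² = (1/2)(10.7)(0.242)² = 0.3133 kg·m².
τ = F·r = (76.6)(0.0639) = 4.895 N·m.
Newton's second law for rotation, τ = Iα, gives α = τ/I = 4.895/0.3133 = 15.62 rad/s².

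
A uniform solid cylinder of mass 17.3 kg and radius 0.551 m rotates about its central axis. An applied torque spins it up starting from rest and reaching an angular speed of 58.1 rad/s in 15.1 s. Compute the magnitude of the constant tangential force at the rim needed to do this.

F ≈ 18.3 N

I = ½MR² = (1/2)(17.3)(0.551)² = 2.626 kg·m².
α = Δω/Δt = (58.1 − 0)/15.1 = 3.848 rad/s².
The required torque is τ = Iα = (2.626)(3.848) = 10.10 N·m.
A tangential force at the rim gives τ = FR, so F = τ/R = 10.10/0.551 = 18.34 N.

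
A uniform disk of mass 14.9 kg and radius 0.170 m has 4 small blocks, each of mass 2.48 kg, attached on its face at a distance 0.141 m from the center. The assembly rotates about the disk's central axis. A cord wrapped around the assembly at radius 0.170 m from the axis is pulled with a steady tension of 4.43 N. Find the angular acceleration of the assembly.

I_disk = ½MR² = ½(14.9)(0.170)² = 0.2153 kg·m².
I_blocks = 4·m·r² = 4(2.48)(0.141)² = 0.1972 kg·m².
Total I = 0.4125 kg·m².
τ = F r = (4.43)(0.170) = 0.7531 N·m.
α = τ/I = 0.7531/0.4125 = 1.826 rad/s².

α ≈ 1.83 rad/s²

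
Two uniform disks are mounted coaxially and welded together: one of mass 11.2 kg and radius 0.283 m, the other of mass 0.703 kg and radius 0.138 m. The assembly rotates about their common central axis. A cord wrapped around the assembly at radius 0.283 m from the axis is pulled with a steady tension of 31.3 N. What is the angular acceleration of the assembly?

α ≈ 19.5 rad/s²

I = ½M₁R₁² + ½M₂R₂² = ½(11.2)(0.283)² + ½(0.703)(0.138)² = 0.4552 kg·m².
τ = F r = (31.3)(0.283) = 8.858 N·m.
α = τ/I = 8.858/0.4552 = 19.46 rad/s².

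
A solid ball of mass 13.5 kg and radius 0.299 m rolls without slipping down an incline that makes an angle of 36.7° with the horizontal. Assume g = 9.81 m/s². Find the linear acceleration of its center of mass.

a ≈ 4.19 m/s²

Translation along the incline: Mg sinθ − f = Ma.
Rotation about the center: fR = Iα with I = (2/5)MR². No-slip gives a = αR, so f = (I/R²)a = (2/5)M a.
Substituting: Mg sinθ = (1 + 0.4000)Ma, so a = g sinθ/(1 + 0.4000) = (9.81) sin 36.7° / 1.400 = 4.188 m/s².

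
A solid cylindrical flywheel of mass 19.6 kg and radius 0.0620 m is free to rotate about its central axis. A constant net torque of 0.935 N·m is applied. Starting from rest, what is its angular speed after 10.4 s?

ω ≈ 258 rad/s

I = ½MR² = (1/2)(19.6)(0.0620)² = 0.03767 kg·m².
α = τ/I = 0.935/0.03767 = 24.82 rad/s².
ω = ω₀ + αt = 0 + (24.82)(10.4) = 258.1 rad/s.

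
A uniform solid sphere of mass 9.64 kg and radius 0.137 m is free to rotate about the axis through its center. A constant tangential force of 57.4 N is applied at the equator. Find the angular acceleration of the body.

I = (2/5)MR² = (2/5)(9.64)(0.137)² = 0.07237 kg·m².
τ = F R = (57.4)(0.137) = 7.864 N·m.
Newton's second law for rotation, τ = Iα, gives α = τ/I = 7.864/0.07237 = 108.7 rad/s².

α ≈ 109 rad/s²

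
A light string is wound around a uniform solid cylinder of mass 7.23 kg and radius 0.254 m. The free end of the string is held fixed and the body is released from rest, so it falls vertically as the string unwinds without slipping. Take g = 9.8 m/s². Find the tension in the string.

T ≈ 23.6 N

Translation: Mg − T = Ma. Rotation about the center: TR = Iα with I = ½MR².
With a = αR: T = (I/R²)a = (1/2)M a, so Mg = (1 + 0.5000)Ma.
a = g/(1 + 0.5000) = 9.8/1.500 = 6.533 m/s².
T = 0.5000·M·a = (0.5000)(7.23)(6.533) = 23.62 N.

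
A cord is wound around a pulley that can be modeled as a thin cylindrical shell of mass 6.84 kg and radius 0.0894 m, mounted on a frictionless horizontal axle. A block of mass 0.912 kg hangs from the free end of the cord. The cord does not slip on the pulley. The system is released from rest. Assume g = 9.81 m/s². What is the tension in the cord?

I = MR² = (6.84)(0.0894)² = 0.05467 kg·m².
Block: mg − T = ma. Pulley: TR = Iα. No-slip: a = αR, so T = (I/R²)a = 6.840·a.
Then mg = (m + 6.840)a, so a = (0.912)(9.81)/(0.912 + 6.840) = 1.154 m/s².
T = 6.840·a = 7.894 N.

T ≈ 7.89 N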